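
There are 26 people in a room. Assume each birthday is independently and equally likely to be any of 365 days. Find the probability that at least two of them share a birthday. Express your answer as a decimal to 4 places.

It's easier to compute the probability that all 26 are distinct.
P(all distinct) = 365/365 · 364/365 · ··· · 340/365 ≈ 0.4018.
So the probability of at least one match is 1 − 0.4018 = 0.5982.

0.5982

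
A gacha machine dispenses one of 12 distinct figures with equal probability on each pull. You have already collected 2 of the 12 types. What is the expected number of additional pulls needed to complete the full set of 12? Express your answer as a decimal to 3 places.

35.148

Starting from 2 distinct types, each trial gives a new one with probability (12−i)/12 when i types are held, so the wait for the next new type is 12/(12−i).
E = 12/10 + 12/9 + 12/8 + 12/7 + 12/6 + 12/5 + 12/4 + 12/3 + 12/2 + 12/1 = 7381/210 ≈ 35.148.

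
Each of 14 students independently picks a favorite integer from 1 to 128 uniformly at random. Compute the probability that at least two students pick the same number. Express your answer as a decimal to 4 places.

0.5216

It's easier to compute the probability that all 14 are distinct.
P(all distinct) = 128/128 · 127/128 · ··· · 115/128 ≈ 0.4784.
So the probability of at least one match is 1 − 0.4784 = 0.5216.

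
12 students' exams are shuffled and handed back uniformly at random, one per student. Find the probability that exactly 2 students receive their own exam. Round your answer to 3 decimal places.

Choose which 2 of the 12 are fixed: C(12,2) = 66 ways.
The remaining 10 must have no fixed point: D(10) = 1334961.
P = 66·1334961/479001600 = 16481/89600 ≈ 0.184.

0.184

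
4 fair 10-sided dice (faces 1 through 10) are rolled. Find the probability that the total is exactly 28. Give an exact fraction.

83/2000

There are 10^4 = 10000 equally likely outcomes.
The number of ordered 4-tuples from {1,…,10} summing to 28 is 415.
P(sum = 28) = 415/10000 = 83/2000.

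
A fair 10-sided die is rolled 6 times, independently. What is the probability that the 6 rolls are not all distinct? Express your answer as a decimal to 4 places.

0.8488

P(all 6 different) = 10/10 · 9/10 · ··· · 5/10 ≈ 0.1512.
P(at least two equal) = 1 − 0.1512 = 0.8488.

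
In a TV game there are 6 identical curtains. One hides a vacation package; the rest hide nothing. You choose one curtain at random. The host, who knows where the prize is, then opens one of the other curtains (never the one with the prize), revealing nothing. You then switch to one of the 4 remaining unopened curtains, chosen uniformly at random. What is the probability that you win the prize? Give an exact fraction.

Your original curtain holds the prize with probability 1/6, so the other 5 collectively hold it with probability 5/6.
The host can always find an empty curtain to open, so this doesn't change that 5/6; it is now spread over the 4 remaining unopened curtains.
P(win by switching) = (5/6) · (1/4) = 5/24.

5/24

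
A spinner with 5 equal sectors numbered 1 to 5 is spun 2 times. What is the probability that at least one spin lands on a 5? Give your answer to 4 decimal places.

0.3600

P(no spin lands on a 5) = (4/5)^2 ≈ 0.6400.
P(at least one) = 1 − 0.6400 = 0.3600.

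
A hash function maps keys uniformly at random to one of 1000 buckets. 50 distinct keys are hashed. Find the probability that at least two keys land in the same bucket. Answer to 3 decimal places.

It's easier to compute the probability that all 50 are distinct.
P(all distinct) = 1000/1000 · 999/1000 · ··· · 951/1000 ≈ 0.288.
So the probability of at least one match is 1 − 0.288 = 0.712.

0.712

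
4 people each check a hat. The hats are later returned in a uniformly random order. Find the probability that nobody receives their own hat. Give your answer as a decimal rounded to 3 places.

This is the derangement probability: permutations of 4 with no fixed point.
D(4) = 4! · (1 − 1/1! + 1/2! − ··· + (−1)^4/4!) = 9.
P = 9/24 = 3/8 ≈ 0.375.

0.375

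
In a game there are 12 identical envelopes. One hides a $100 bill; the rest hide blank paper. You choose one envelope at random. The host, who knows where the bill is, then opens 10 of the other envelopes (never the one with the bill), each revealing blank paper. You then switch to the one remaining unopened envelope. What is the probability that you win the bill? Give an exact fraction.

11/12

Your original envelope holds the bill with probability 1/12, so the other 11 collectively hold it with probability 11/12.
The host can always find 10 empty envelopes to open, so the reveals don't change that 11/12; it is now spread over the 1 remaining unopened envelope.
P(win by switching) = (11/12) · (1/1) = 11/12.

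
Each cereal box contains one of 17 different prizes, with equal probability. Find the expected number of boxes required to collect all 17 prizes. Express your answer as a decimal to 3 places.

58.472

After i distinct types are collected, each trial gives a new one with probability (17−i)/17, so the expected wait for the next new type is 17/(17−i).
E = 17/17 + 17/16 + 17/15 + 17/14 + 17/13 + 17/12 + 17/11 + 17/10 + 17/9 + 17/8 + 17/7 + 17/6 + 17/5 + 17/4 + 17/3 + 17/2 + 17/1 = 42142223/720720 ≈ 58.472.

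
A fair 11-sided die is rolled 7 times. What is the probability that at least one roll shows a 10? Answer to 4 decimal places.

0.4868

P(no roll shows a 10) = (10/11)^7 ≈ 0.5132.
P(at least one) = 1 − 0.5132 = 0.4868.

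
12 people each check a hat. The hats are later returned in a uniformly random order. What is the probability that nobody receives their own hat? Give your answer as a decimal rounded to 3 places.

0.368

This is the derangement probability: permutations of 12 with no fixed point.
D(12) = 12! · (1 − 1/1! + 1/2! − ··· + (−1)^12/12!) = 176214841.
P = 176214841/479001600 = 16019531/43545600 ≈ 0.368.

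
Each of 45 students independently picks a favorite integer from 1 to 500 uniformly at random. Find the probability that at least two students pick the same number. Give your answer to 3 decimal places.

0.870

It's easier to compute the probability that all 45 are distinct.
P(all distinct) = 500/500 · 499/500 · ··· · 456/500 ≈ 0.130.
So the probability of at least one match is 1 − 0.130 = 0.870.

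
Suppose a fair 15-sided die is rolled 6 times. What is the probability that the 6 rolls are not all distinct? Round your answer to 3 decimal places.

P(all 6 different) = 15/15 · 14/15 · ··· · 10/15 ≈ 0.316.
P(at least two equal) = 1 − 0.316 = 0.684.

0.684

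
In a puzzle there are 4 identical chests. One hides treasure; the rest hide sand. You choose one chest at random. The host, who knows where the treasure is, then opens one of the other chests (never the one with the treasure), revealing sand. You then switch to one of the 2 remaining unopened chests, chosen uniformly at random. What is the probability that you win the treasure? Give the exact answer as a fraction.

Your original chest holds the treasure with probability 1/4, so the other 3 collectively hold it with probability 3/4.
The host can always find an empty chest to open, so this doesn't change that 3/4; it is now spread over the 2 remaining unopened chests.
P(win by switching) = (3/4) · (1/2) = 3/8.

3/8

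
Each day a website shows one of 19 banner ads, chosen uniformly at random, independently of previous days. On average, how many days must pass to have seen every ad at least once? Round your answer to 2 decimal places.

67.41

After i distinct types are collected, each trial gives a new one with probability (19−i)/19, so the expected wait for the next new type is 19/(19−i).
E = 19/19 + 19/18 + 19/17 + 19/16 + 19/15 + 19/14 + 19/13 + 19/12 + 19/11 + 19/10 + 19/9 + 19/8 + 19/7 + 19/6 + 19/5 + 19/4 + 19/3 + 19/2 + 19/1 = 275295799/4084080 ≈ 67.41.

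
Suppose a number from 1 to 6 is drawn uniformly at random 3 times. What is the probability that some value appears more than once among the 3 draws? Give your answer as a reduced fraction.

P(all 3 different) = 6/6 · 5/6 · ··· · 4/6 = 5/9.
P(at least two equal) = 1 − 5/9 = 4/9.

4/9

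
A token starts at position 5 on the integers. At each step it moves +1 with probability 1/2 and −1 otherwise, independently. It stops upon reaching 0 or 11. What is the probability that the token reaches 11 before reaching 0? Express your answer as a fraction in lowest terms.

With a fair step, P(i) = ½P(i−1) + ½P(i+1) with P(0)=0, P(11)=1 has the linear solution P(i) = i/11.
P(5) = 5/11.

5/11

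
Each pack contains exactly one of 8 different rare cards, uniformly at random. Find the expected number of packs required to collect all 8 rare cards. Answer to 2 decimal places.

After i distinct types are collected, each trial gives a new one with probability (8−i)/8, so the expected wait for the next new type is 8/(8−i).
E = 8/8 + 8/7 + 8/6 + 8/5 + 8/4 + 8/3 + 8/2 + 8/1 = 761/35 ≈ 21.74.

21.74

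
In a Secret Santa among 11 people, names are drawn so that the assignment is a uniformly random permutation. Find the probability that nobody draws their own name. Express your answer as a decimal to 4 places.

0.3679

This is the derangement probability: permutations of 11 with no fixed point.
D(11) = 11! · (1 − 1/1! + 1/2! − ··· + (−1)^11/11!) = 14684570.
P = 14684570/39916800 = 1468457/3991680 ≈ 0.3679.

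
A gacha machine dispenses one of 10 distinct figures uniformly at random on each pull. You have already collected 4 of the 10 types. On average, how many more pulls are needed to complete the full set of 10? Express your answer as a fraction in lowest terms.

49/2

Starting from 4 distinct types, each trial gives a new one with probability (10−i)/10 when i types are held, so the wait for the next new type is 10/(10−i).
E = 10/6 + 10/5 + 10/4 + 10/3 + 10/2 + 10/1 = 49/2.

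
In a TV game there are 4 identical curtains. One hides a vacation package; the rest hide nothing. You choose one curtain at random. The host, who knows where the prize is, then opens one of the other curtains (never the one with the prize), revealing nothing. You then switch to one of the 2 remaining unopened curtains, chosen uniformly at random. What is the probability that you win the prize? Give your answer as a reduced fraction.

Your original curtain holds the prize with probability 1/4, so the other 3 collectively hold it with probability 3/4.
The host can always find an empty curtain to open, so this doesn't change that 3/4; it is now spread over the 2 remaining unopened curtains.
P(win by switching) = (3/4) · (1/2) = 3/8.

3/8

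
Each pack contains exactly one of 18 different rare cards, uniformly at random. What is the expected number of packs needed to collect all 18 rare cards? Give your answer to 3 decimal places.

62.912

After i distinct types are collected, each trial gives a new one with probability (18−i)/18, so the expected wait for the next new type is 18/(18−i).
E = 18/18 + 18/17 + 18/16 + 18/15 + 18/14 + 18/13 + 18/12 + 18/11 + 18/10 + 18/9 + 18/8 + 18/7 + 18/6 + 18/5 + 18/4 + 18/3 + 18/2 + 18/1 = 42822903/680680 ≈ 62.912.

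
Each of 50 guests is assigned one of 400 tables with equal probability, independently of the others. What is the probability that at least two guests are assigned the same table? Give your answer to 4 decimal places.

It's easier to compute the probability that all 50 are distinct.
P(all distinct) = 400/400 · 399/400 · ··· · 351/400 ≈ 0.0409.
So the probability of at least one match is 1 − 0.0409 = 0.9591.

0.9591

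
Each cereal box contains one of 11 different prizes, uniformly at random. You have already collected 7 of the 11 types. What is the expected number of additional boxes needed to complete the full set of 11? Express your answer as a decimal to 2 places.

22.92

Starting from 7 distinct types, each trial gives a new one with probability (11−i)/11 when i types are held, so the wait for the next new type is 11/(11−i).
E = 11/4 + 11/3 + 11/2 + 11/1 = 275/12 ≈ 22.92.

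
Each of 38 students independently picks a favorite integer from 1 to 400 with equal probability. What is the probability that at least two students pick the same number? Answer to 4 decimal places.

It's easier to compute the probability that all 38 are distinct.
P(all distinct) = 400/400 · 399/400 · ··· · 363/400 ≈ 0.1628.
So the probability of at least one match is 1 − 0.1628 = 0.8372.

0.8372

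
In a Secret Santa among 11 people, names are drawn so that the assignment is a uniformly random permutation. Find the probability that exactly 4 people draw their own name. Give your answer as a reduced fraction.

Choose which 4 of the 11 are fixed: C(11,4) = 330 ways.
The remaining 7 must have no fixed point: D(7) = 1854.
P = 330·1854/39916800 = 103/6720.

103/6720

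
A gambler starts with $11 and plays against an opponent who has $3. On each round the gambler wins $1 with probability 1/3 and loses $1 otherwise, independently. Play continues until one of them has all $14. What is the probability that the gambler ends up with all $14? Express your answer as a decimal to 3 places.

0.125

Let r = q/p = (2/3)/(1/3) = 2. The recurrence P(i) = p·P(i+1) + q·P(i−1) with P(0)=0, P(14)=1 gives P(i) = (1 − r^i)/(1 − r^14).
P(11) = (1 − (2)^11) / (1 − (2)^14) = 2047/16383 ≈ 0.125.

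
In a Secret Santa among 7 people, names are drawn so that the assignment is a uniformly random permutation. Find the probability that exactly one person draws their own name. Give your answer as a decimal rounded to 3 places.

Choose which one is fixed: C(7,1) = 7 ways.
The remaining 6 must have no fixed point: D(6) = 265.
P = 7·265/5040 = 53/144 ≈ 0.368.

0.368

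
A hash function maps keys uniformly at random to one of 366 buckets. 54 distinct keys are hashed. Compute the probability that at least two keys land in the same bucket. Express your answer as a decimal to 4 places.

0.9837

It's easier to compute the probability that all 54 are distinct.
P(all distinct) = 366/366 · 365/366 · ··· · 313/366 ≈ 0.0163.
So the probability of at least one match is 1 − 0.0163 = 0.9837.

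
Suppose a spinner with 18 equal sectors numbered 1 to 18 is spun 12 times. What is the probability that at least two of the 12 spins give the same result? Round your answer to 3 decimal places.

P(all 12 different) = 18/18 · 17/18 · ··· · 7/18 ≈ 0.008.
P(at least two equal) = 1 − 0.008 = 0.992.

0.992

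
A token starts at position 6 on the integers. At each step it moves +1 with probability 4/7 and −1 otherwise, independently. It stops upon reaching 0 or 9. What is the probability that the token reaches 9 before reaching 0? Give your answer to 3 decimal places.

Let r = q/p = (3/7)/(4/7) = 3/4. The recurrence P(i) = p·P(i+1) + q·P(i−1) with P(0)=0, P(9)=1 gives P(i) = (1 − r^i)/(1 − r^9).
P(6) = (1 − (3/4)^6) / (1 − (3/4)^9) = 5824/6553 ≈ 0.889.

0.889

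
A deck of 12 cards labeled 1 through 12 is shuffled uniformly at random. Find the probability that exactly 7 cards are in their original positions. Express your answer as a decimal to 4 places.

Choose which 7 of the 12 are fixed: C(12,7) = 792 ways.
The remaining 5 must have no fixed point: D(5) = 44.
P = 792·44/479001600 = 11/151200 ≈ 0.0001.

0.0001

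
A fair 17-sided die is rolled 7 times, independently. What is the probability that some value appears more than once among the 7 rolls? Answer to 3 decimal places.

0.761

P(all 7 different) = 17/17 · 16/17 · ··· · 11/17 ≈ 0.239.
P(at least two equal) = 1 − 0.239 = 0.761.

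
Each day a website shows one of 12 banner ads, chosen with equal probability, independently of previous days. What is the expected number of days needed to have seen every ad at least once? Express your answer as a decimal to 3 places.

37.239

After i distinct types are collected, each trial gives a new one with probability (12−i)/12, so the expected wait for the next new type is 12/(12−i).
E = 12/12 + 12/11 + 12/10 + 12/9 + 12/8 + 12/7 + 12/6 + 12/5 + 12/4 + 12/3 + 12/2 + 12/1 = 86021/2310 ≈ 37.239.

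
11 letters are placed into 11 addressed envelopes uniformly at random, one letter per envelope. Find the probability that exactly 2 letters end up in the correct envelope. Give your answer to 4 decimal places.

Choose which 2 of the 11 are fixed: C(11,2) = 55 ways.
The remaining 9 must have no fixed point: D(9) = 133496.
P = 55·133496/39916800 = 16687/90720 ≈ 0.1839.

0.1839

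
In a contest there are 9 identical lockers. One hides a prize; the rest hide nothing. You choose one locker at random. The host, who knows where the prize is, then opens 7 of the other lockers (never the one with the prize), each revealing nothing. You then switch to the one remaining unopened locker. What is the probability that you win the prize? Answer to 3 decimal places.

Your original locker holds the prize with probability 1/9, so the other 8 collectively hold it with probability 8/9.
The host can always find 7 empty lockers to open, so the reveals don't change that 8/9; it is now spread over the 1 remaining unopened locker.
P(win by switching) = (8/9) · (1/1) = 8/9 ≈ 0.889.

0.889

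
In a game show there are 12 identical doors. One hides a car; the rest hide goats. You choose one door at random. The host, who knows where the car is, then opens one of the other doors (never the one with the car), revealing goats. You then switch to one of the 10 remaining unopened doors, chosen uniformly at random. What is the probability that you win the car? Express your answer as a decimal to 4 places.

Your original door holds the car with probability 1/12, so the other 11 collectively hold it with probability 11/12.
The host can always find an empty door to open, so this doesn't change that 11/12; it is now spread over the 10 remaining unopened doors.
P(win by switching) = (11/12) · (1/10) = 11/120 ≈ 0.0917.

0.0917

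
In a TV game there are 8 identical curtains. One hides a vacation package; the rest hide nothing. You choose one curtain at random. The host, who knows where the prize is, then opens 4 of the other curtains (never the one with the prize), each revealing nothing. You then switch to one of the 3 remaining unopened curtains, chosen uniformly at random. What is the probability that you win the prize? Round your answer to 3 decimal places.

Your original curtain holds the prize with probability 1/8, so the other 7 collectively hold it with probability 7/8.
The host can always find 4 empty curtains to open, so the reveals don't change that 7/8; it is now spread over the 3 remaining unopened curtains.
P(win by switching) = (7/8) · (1/3) = 7/24 ≈ 0.292.

0.292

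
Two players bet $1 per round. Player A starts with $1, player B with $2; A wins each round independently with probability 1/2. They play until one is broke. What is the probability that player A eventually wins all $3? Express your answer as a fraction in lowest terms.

With a fair step, P(i) = ½P(i−1) + ½P(i+1) with P(0)=0, P(3)=1 has the linear solution P(i) = i/3.
P(1) = 1/3.

1/3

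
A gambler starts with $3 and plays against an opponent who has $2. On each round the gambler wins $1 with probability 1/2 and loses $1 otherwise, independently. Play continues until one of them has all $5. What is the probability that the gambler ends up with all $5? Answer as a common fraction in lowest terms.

3/5

With a fair step, P(i) = ½P(i−1) + ½P(i+1) with P(0)=0, P(5)=1 has the linear solution P(i) = i/5.
P(3) = 3/5.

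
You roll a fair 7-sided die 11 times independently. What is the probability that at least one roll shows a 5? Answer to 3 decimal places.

0.817

P(no roll shows a 5) = (6/7)^11 ≈ 0.183.
P(at least one) = 1 − 0.183 = 0.817.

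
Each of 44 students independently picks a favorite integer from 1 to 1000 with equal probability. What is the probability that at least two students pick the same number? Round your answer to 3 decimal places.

0.617

It's easier to compute the probability that all 44 are distinct.
P(all distinct) = 1000/1000 · 999/1000 · ··· · 957/1000 ≈ 0.383.
So the probability of at least one match is 1 − 0.383 = 0.617.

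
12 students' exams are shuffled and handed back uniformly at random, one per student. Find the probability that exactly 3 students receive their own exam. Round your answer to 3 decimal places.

0.061

Choose which 3 of the 12 are fixed: C(12,3) = 220 ways.
The remaining 9 must have no fixed point: D(9) = 133496.
P = 220·133496/479001600 = 16687/272160 ≈ 0.061.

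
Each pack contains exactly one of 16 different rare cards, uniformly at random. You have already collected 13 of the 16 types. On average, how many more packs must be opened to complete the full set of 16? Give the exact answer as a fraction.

88/3

Starting from 13 distinct types, each trial gives a new one with probability (16−i)/16 when i types are held, so the wait for the next new type is 16/(16−i).
E = 16/3 + 16/2 + 16/1 = 88/3.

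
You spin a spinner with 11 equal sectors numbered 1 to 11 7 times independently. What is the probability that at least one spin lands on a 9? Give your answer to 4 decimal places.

P(no spin lands on a 9) = (10/11)^7 ≈ 0.5132.
P(at least one) = 1 − 0.5132 = 0.4868.

0.4868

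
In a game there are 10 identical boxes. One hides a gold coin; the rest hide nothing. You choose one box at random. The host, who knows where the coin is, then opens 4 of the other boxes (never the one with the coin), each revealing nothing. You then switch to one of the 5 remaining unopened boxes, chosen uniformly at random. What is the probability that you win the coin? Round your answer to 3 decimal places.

0.180

Your original box holds the coin with probability 1/10, so the other 9 collectively hold it with probability 9/10.
The host can always find 4 empty boxes to open, so the reveals don't change that 9/10; it is now spread over the 5 remaining unopened boxes.
P(win by switching) = (9/10) · (1/5) = 9/50 ≈ 0.180.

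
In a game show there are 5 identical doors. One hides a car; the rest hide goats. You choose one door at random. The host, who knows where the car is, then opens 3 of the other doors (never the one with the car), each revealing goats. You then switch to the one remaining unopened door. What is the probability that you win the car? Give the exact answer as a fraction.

4/5

Your original door holds the car with probability 1/5, so the other 4 collectively hold it with probability 4/5.
The host can always find 3 empty doors to open, so the reveals don't change that 4/5; it is now spread over the 1 remaining unopened door.
P(win by switching) = (4/5) · (1/1) = 4/5.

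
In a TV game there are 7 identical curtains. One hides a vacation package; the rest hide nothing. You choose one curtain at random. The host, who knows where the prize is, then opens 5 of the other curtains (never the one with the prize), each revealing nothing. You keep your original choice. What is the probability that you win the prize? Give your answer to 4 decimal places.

The host can always open 5 empty curtains regardless of your choice, so the reveals give no information about your original curtain.
P(win by staying) = 1/7 ≈ 0.1429.

0.1429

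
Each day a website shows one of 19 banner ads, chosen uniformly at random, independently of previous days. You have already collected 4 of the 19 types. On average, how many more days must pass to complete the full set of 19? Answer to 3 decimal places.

Starting from 4 distinct types, each trial gives a new one with probability (19−i)/19 when i types are held, so the wait for the next new type is 19/(19−i).
E = 19/15 + 19/14 + 19/13 + 19/12 + 19/11 + 19/10 + 19/9 + 19/8 + 19/7 + 19/6 + 19/5 + 19/4 + 19/3 + 19/2 + 19/1 = 22719383/360360 ≈ 63.046.

63.046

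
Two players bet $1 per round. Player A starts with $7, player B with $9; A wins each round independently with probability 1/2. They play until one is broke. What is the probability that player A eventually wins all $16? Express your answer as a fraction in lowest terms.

With a fair step, P(i) = ½P(i−1) + ½P(i+1) with P(0)=0, P(16)=1 has the linear solution P(i) = i/16.
P(7) = 7/16.

7/16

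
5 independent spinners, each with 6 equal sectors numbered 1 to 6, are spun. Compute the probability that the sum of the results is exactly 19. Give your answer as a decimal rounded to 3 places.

There are 6^5 = 7776 equally likely outcomes.
The number of ordered 5-tuples from {1,…,6} summing to 19 is 735.
P(sum = 19) = 735/7776 = 245/2592 ≈ 0.095.

0.095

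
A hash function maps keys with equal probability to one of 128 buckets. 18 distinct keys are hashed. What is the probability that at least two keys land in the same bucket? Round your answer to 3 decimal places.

0.715

It's easier to compute the probability that all 18 are distinct.
P(all distinct) = 128/128 · 127/128 · ··· · 111/128 ≈ 0.285.
So the probability of at least one match is 1 − 0.285 = 0.715.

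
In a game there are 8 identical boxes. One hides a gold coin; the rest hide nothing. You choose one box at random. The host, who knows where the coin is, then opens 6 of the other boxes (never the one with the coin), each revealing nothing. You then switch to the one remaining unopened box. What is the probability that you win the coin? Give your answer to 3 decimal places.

Your original box holds the coin with probability 1/8, so the other 7 collectively hold it with probability 7/8.
The host can always find 6 empty boxes to open, so the reveals don't change that 7/8; it is now spread over the 1 remaining unopened box.
P(win by switching) = (7/8) · (1/1) = 7/8 ≈ 0.875.

0.875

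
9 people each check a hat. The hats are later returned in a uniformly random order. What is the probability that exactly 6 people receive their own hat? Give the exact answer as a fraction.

1/2160

Choose which 6 of the 9 are fixed: C(9,6) = 84 ways.
The remaining 3 must have no fixed point: D(3) = 2.
P = 84·2/362880 = 1/2160.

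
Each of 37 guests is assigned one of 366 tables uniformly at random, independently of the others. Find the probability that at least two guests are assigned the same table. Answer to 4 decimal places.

0.8479

It's easier to compute the probability that all 37 are distinct.
P(all distinct) = 366/366 · 365/366 · ··· · 330/366 ≈ 0.1521.
So the probability of at least one match is 1 − 0.1521 = 0.8479.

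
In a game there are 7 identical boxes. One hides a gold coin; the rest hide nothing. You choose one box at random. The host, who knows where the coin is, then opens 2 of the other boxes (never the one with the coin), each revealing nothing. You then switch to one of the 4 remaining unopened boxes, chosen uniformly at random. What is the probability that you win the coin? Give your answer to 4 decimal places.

Your original box holds the coin with probability 1/7, so the other 6 collectively hold it with probability 6/7.
The host can always find 2 empty boxes to open, so the reveals don't change that 6/7; it is now spread over the 4 remaining unopened boxes.
P(win by switching) = (6/7) · (1/4) = 3/14 ≈ 0.2143.

0.2143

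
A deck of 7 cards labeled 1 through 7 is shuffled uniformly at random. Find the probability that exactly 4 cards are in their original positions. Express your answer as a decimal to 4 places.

Choose which 4 of the 7 are fixed: C(7,4) = 35 ways.
The remaining 3 must have no fixed point: D(3) = 2.
P = 35·2/5040 = 1/72 ≈ 0.0139.

0.0139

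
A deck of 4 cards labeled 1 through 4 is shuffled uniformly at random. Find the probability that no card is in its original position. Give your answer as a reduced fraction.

3/8

This is the derangement probability: permutations of 4 with no fixed point.
D(4) = 4! · (1 − 1/1! + 1/2! − ··· + (−1)^4/4!) = 9.
P = 9/24 = 3/8.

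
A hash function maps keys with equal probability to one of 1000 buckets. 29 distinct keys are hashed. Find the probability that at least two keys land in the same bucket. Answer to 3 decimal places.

It's easier to compute the probability that all 29 are distinct.
P(all distinct) = 1000/1000 · 999/1000 · ··· · 972/1000 ≈ 0.664.
So the probability of at least one match is 1 − 0.664 = 0.336.

0.336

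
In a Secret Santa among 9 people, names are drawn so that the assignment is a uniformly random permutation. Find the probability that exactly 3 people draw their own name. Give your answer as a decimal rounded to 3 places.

Choose which 3 of the 9 are fixed: C(9,3) = 84 ways.
The remaining 6 must have no fixed point: D(6) = 265.
P = 84·265/362880 = 53/864 ≈ 0.061.

0.061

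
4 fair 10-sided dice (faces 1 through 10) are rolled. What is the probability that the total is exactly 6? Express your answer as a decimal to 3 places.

0.001

There are 10^4 = 10000 equally likely outcomes.
The number of ordered 4-tuples from {1,…,10} summing to 6 is 10.
P(sum = 6) = 10/10000 = 1/1000 ≈ 0.001.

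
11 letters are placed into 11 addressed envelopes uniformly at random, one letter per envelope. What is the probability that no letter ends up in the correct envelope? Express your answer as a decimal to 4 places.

0.3679

This is the derangement probability: permutations of 11 with no fixed point.
D(11) = 11! · (1 − 1/1! + 1/2! − ··· + (−1)^11/11!) = 14684570.
P = 14684570/39916800 = 1468457/3991680 ≈ 0.3679.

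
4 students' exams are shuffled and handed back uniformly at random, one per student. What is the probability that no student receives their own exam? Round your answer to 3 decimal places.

0.375

This is the derangement probability: permutations of 4 with no fixed point.
D(4) = 4! · (1 − 1/1! + 1/2! − ··· + (−1)^4/4!) = 9.
P = 9/24 = 3/8 ≈ 0.375.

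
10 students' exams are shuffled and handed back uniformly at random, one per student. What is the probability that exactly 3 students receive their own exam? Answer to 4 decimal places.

Choose which 3 of the 10 are fixed: C(10,3) = 120 ways.
The remaining 7 must have no fixed point: D(7) = 1854.
P = 120·1854/3628800 = 103/1680 ≈ 0.0613.

0.0613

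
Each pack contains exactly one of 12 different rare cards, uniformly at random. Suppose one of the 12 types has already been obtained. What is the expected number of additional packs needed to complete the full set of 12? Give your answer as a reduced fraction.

83711/2310

Starting from 1 distinct type, each trial gives a new one with probability (12−i)/12 when i types are held, so the wait for the next new type is 12/(12−i).
E = 12/11 + 12/10 + 12/9 + 12/8 + 12/7 + 12/6 + 12/5 + 12/4 + 12/3 + 12/2 + 12/1 = 83711/2310.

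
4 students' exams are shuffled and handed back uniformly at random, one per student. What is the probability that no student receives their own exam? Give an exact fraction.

This is the derangement probability: permutations of 4 with no fixed point.
D(4) = 4! · (1 − 1/1! + 1/2! − ··· + (−1)^4/4!) = 9.
P = 9/24 = 3/8.

3/8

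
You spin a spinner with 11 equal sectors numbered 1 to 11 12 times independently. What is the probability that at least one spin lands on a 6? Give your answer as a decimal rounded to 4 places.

P(no spin lands on a 6) = (10/11)^12 ≈ 0.3186.
P(at least one) = 1 − 0.3186 = 0.6814.

0.6814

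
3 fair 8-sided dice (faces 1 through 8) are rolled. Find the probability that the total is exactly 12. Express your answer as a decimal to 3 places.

0.090

There are 8^3 = 512 equally likely outcomes.
The number of ordered 3-tuples from {1,…,8} summing to 12 is 46.
P(sum = 12) = 46/512 = 23/256 ≈ 0.090.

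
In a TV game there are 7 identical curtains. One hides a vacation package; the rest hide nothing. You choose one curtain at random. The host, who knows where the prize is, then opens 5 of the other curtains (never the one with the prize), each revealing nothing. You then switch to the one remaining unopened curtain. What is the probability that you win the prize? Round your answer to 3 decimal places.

Your original curtain holds the prize with probability 1/7, so the other 6 collectively hold it with probability 6/7.
The host can always find 5 empty curtains to open, so the reveals don't change that 6/7; it is now spread over the 1 remaining unopened curtain.
P(win by switching) = (6/7) · (1/1) = 6/7 ≈ 0.857.

0.857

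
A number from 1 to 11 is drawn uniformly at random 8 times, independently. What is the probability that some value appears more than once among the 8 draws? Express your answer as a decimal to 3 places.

P(all 8 different) = 11/11 · 10/11 · ··· · 4/11 ≈ 0.031.
P(at least two equal) = 1 − 0.031 = 0.969.

0.969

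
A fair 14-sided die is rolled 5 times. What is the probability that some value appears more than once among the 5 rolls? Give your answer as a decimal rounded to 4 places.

P(all 5 different) = 14/14 · 13/14 · ··· · 10/14 ≈ 0.4467.
P(at least two equal) = 1 − 0.4467 = 0.5533.

0.5533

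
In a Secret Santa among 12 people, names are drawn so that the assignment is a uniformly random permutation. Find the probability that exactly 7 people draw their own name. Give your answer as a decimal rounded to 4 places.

0.0001

Choose which 7 of the 12 are fixed: C(12,7) = 792 ways.
The remaining 5 must have no fixed point: D(5) = 44.
P = 792·44/479001600 = 11/151200 ≈ 0.0001.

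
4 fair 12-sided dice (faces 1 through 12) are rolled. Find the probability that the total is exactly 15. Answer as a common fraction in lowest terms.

91/5184

There are 12^4 = 20736 equally likely outcomes.
The number of ordered 4-tuples from {1,…,12} summing to 15 is 364.
P(sum = 15) = 364/20736 = 91/5184.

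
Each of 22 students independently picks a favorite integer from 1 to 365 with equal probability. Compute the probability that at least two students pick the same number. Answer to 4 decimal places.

It's easier to compute the probability that all 22 are distinct.
P(all distinct) = 365/365 · 364/365 · ··· · 344/365 ≈ 0.5243.
So the probability of at least one match is 1 − 0.5243 = 0.4757.

0.4757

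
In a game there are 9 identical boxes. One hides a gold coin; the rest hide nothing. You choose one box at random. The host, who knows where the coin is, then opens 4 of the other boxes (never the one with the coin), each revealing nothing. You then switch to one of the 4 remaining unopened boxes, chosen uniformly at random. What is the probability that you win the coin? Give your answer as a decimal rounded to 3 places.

Your original box holds the coin with probability 1/9, so the other 8 collectively hold it with probability 8/9.
The host can always find 4 empty boxes to open, so the reveals don't change that 8/9; it is now spread over the 4 remaining unopened boxes.
P(win by switching) = (8/9) · (1/4) = 2/9 ≈ 0.222.

0.222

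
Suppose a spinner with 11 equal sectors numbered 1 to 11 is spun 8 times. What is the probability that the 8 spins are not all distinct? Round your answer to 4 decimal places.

0.9690

P(all 8 different) = 11/11 · 10/11 · ··· · 4/11 ≈ 0.0310.
P(at least two equal) = 1 − 0.0310 = 0.9690.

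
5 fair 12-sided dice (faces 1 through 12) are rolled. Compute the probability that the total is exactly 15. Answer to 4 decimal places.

0.0040

There are 12^5 = 248832 equally likely outcomes.
The number of ordered 5-tuples from {1,…,12} summing to 15 is 1001.
P(sum = 15) = 1001/248832 ≈ 0.0040.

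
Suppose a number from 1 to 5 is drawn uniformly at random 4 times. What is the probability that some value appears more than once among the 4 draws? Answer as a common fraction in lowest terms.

101/125

P(all 4 different) = 5/5 · 4/5 · ··· · 2/5 = 24/125.
P(at least two equal) = 1 − 24/125 = 101/125.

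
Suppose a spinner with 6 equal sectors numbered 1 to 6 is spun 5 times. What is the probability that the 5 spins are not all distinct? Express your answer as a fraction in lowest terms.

P(all 5 different) = 6/6 · 5/6 · ··· · 2/6 = 5/54.
P(at least two equal) = 1 − 5/54 = 49/54.

49/54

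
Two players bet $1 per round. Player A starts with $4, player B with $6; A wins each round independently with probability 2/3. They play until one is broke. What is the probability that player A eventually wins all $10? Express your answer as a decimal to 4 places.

Let r = q/p = (1/3)/(2/3) = 1/2. The recurrence P(i) = p·P(i+1) + q·P(i−1) with P(0)=0, P(10)=1 gives P(i) = (1 − r^i)/(1 − r^10).
P(4) = (1 − (1/2)^4) / (1 − (1/2)^10) = 320/341 ≈ 0.9384.

0.9384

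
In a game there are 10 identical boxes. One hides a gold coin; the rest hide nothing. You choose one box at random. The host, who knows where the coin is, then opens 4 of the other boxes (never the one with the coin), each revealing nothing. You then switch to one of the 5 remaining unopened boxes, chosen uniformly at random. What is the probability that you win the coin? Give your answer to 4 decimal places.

0.1800

Your original box holds the coin with probability 1/10, so the other 9 collectively hold it with probability 9/10.
The host can always find 4 empty boxes to open, so the reveals don't change that 9/10; it is now spread over the 5 remaining unopened boxes.
P(win by switching) = (9/10) · (1/5) = 9/50 ≈ 0.1800.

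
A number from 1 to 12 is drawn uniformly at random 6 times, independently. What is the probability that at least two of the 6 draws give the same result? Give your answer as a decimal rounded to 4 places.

P(all 6 different) = 12/12 · 11/12 · ··· · 7/12 ≈ 0.2228.
P(at least two equal) = 1 − 0.2228 = 0.7772.

0.7772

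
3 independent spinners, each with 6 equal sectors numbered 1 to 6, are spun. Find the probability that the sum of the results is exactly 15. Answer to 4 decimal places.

0.0463

There are 6^3 = 216 equally likely outcomes.
The number of ordered 3-tuples from {1,…,6} summing to 15 is 10.
P(sum = 15) = 10/216 = 5/108 ≈ 0.0463.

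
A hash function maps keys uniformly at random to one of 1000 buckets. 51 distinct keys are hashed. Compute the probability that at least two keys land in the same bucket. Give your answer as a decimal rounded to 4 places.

It's easier to compute the probability that all 51 are distinct.
P(all distinct) = 1000/1000 · 999/1000 · ··· · 950/1000 ≈ 0.2733.
So the probability of at least one match is 1 − 0.2733 = 0.7267.

0.7267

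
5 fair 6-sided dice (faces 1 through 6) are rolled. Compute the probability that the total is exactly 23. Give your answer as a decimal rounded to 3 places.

There are 6^5 = 7776 equally likely outcomes.
The number of ordered 5-tuples from {1,…,6} summing to 23 is 305.
P(sum = 23) = 305/7776 ≈ 0.039.

0.039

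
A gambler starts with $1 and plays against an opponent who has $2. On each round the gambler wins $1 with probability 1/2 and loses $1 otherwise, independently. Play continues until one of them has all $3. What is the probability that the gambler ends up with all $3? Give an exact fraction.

With a fair step, P(i) = ½P(i−1) + ½P(i+1) with P(0)=0, P(3)=1 has the linear solution P(i) = i/3.
P(1) = 1/3.

1/3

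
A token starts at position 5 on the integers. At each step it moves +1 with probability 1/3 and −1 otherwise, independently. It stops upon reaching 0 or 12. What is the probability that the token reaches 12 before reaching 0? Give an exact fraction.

Let r = q/p = (2/3)/(1/3) = 2. The recurrence P(i) = p·P(i+1) + q·P(i−1) with P(0)=0, P(12)=1 gives P(i) = (1 − r^i)/(1 − r^12).
P(5) = (1 − (2)^5) / (1 − (2)^12) = 31/4095.

31/4095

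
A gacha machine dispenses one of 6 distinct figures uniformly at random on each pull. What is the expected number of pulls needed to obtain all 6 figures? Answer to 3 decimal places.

14.700

After i distinct types are collected, each trial gives a new one with probability (6−i)/6, so the expected wait for the next new type is 6/(6−i).
E = 6/6 + 6/5 + 6/4 + 6/3 + 6/2 + 6/1 = 147/10 ≈ 14.700.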